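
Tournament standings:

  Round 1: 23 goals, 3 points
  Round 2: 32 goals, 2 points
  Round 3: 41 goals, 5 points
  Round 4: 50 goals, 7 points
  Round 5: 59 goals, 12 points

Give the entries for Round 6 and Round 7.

Goals — +9 each step: 23, 32, 41, 50, 59 → 68 → 77.
Points goes 3, 2, 5, 7, 12 → 19 → 31 (each term is the sum of the two before it).
So the next two rows are 68 goals, 19 points and 77 goals, 31 points.

68 goals, 19 points; 77 goals, 31 points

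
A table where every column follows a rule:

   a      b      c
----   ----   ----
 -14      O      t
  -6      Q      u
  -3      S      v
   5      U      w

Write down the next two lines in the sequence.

Column a: alternating steps +8, +3, +8, +3, …; -14, -6, -3, 5 → 8 → 16.
Column b: letters move forward 2 places in the alphabet, so O, Q, S, U → W → Y.
Column c: letters move forward 1 place in the alphabet; t, u, v, w → x → y.
Putting the parts together: 8  W  x and then 16  Y  y.

8  W  x; 16  Y  y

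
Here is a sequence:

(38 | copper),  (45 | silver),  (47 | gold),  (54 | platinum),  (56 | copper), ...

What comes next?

(63 | silver)

For the first coordinate, alternating steps +7, +2, +7, +2, …: 38, 45, 47, 54, 56 → 63.
For the metal, repeats copper → silver → gold → platinum: copper, silver, gold, platinum, copper → silver.
Putting it together: (63 | silver).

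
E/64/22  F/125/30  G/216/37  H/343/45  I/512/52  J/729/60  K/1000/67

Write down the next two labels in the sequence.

Letter: letters move forward 1 place in the alphabet, so E, F, G, H, I, J, K → L → M.
Second component goes 64, 125, 216, 343, 512, 729, 1000 → 1331 → 1728 (perfect cubes: 4³, 5³, 6³, …).
Third component: alternating steps +8, +7, +8, +7, …, so 22, 30, 37, 45, 52, 60, 67 → 75 → 82.
So the next two labels are L/1331/75 and M/1728/82.

L/1331/75, M/1728/82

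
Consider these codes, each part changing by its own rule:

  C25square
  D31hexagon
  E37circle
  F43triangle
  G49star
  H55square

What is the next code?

I61hexagon

Letter: letters move forward 1 place in the alphabet, so C, D, E, F, G, H → I.
Second component: +6 each step, so 25, 31, 37, 43, 49, 55 → 61.
Shape: repeats square → hexagon → circle → triangle → star, so square, hexagon, circle, triangle, star, square → hexagon.
So the next code is I61hexagon.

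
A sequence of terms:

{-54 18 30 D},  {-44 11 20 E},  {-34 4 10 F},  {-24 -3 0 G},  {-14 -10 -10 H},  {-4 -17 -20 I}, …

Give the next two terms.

{6 -24 -30 J}, {16 -31 -40 K}

First component: +10 each step; -54, -44, -34, -24, -14, -4 → 6 → 16.
Second component: −7 each step; 18, 11, 4, -3, -10, -17 → -24 → -31.
Third component: together with the first component always sums to -24, so 30, 20, 10, 0, -10, -20 → -30 → -40.
Letter: D, E, F, G, H, I → J → K (letters move forward 1 place in the alphabet).
Putting the parts together: {6 -24 -30 J} and then {16 -31 -40 K}.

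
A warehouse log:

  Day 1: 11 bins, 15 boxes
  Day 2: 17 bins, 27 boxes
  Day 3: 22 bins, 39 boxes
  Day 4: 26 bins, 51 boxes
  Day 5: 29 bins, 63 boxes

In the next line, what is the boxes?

Boxes goes 15, 27, 39, 51, 63 → 75 (+12 each step).

75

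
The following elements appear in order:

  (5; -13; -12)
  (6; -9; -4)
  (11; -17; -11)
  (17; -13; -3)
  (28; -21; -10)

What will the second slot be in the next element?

-17

Second slot: alternating steps +4, −8, +4, −8, …; -13, -9, -17, -13, -21 → -17.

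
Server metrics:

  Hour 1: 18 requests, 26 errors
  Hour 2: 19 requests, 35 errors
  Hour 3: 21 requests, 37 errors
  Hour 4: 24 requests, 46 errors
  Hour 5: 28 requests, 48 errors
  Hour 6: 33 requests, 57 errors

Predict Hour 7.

39 requests, 59 errors

Requests: differences are 1, 2, 3, … (increasing by 1 each time); 18, 19, 21, 24, 28, 33 → 39.
Errors: alternating steps +9, +2, +9, +2, …; 26, 35, 37, 46, 48, 57 → 59.
Combining the parts gives 39 requests, 59 errors.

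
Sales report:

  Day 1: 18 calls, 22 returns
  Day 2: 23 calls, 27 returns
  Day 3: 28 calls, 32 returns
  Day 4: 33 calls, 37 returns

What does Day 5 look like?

Calls: 18, 23, 28, 33 → 38 (+5 each step).
Returns — always 4 more than the calls: 22, 27, 32, 37 → 42.
Putting it together: 38 calls, 42 returns.

38 calls, 42 returns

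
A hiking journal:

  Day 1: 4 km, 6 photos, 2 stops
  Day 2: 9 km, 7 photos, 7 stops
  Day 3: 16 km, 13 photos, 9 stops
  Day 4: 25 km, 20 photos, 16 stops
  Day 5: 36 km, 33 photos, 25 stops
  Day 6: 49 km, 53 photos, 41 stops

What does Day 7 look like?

64 km, 86 photos, 66 stops

Km goes 4, 9, 16, 25, 36, 49 → 64 (perfect squares: 2², 3², 4², …).
Photos — each term is the sum of the two before it: 6, 7, 13, 20, 33, 53 → 86.
Stops: each term is the sum of the two before it; 2, 7, 9, 16, 25, 41 → 66.
Putting it together: 64 km, 86 photos, 66 stops.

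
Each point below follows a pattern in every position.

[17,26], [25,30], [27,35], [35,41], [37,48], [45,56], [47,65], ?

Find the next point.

For the first slot, alternating steps +8, +2, +8, +2, …: 17, 25, 27, 35, 37, 45, 47 → 55.
Second slot: differences are 4, 5, 6, … (increasing by 1 each time), so 26, 30, 35, 41, 48, 56, 65 → 75.
Combining the parts gives [55,75].

[55,75]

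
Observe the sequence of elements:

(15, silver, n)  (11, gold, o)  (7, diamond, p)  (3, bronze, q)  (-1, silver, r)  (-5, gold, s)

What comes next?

First value — −4 each step: 15, 11, 7, 3, -1, -5 → -9.
For the rank, repeats silver → gold → diamond → bronze: silver, gold, diamond, bronze, silver, gold → diamond.
Letter: letters move forward 1 place in the alphabet, so n, o, p, q, r, s → t.
Combining the parts gives (-9, diamond, t).

(-9, diamond, t)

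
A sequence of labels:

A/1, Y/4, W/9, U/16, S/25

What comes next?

Letter: A, Y, W, U, S → Q (letters move back 2 places in the alphabet, wrapping A→Z).
For the second component, perfect squares: 1², 2², 3², …: 1, 4, 9, 16, 25 → 36.
Combining the parts gives Q/36.

Q/36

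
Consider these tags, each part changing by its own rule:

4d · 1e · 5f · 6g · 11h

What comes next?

For the first component, each term is the sum of the two before it: 4, 1, 5, 6, 11 → 17.
For the letter, letters move forward 1 place in the alphabet: d, e, f, g, h → i.
So the next tag is 17i.

17i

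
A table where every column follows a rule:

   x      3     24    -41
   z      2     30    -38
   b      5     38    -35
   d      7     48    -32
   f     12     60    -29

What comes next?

h  19  74  -26

For the letter, letters move forward 2 places in the alphabet, wrapping Z→A: x, z, b, d, f → h.
Second component: 3, 2, 5, 7, 12 → 19 (each term is the sum of the two before it).
For the third component, differences are 6, 8, 10, … (increasing by 2 each time): 24, 30, 38, 48, 60 → 74.
For the fourth component, +3 each step: -41, -38, -35, -32, -29 → -26.
So the next line is h  19  74  -26.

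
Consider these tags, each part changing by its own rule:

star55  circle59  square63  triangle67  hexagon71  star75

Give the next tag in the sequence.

Shape — repeats star → circle → square → triangle → hexagon: star, circle, square, triangle, hexagon, star → circle.
Second component: +4 each step, so 55, 59, 63, 67, 71, 75 → 79.
Putting it together: circle79.

circle79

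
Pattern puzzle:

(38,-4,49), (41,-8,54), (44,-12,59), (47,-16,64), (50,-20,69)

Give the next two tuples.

First coordinate: 38, 41, 44, 47, 50 → 53 → 56 (+3 each step).
For the second coordinate, −4 each step: -4, -8, -12, -16, -20 → -24 → -28.
Third coordinate: +5 each step, so 49, 54, 59, 64, 69 → 74 → 79.
Putting the parts together: (53,-24,74) and then (56,-28,79).

(53,-24,74), (56,-28,79)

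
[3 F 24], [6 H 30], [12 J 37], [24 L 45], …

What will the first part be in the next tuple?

First part: ×2 each step; 3, 6, 12, 24 → 48.
Letter: letters move forward 2 places in the alphabet; F, H, J, L → N.
Third part: differences are 6, 7, 8, … (increasing by 1 each time), so 24, 30, 37, 45 → 54.

48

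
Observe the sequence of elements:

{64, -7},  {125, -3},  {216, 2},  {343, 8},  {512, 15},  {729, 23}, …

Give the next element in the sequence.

First slot goes 64, 125, 216, 343, 512, 729 → 1000 (perfect cubes: 4³, 5³, 6³, …).
For the second slot, differences are 4, 5, 6, … (increasing by 1 each time): -7, -3, 2, 8, 15, 23 → 32.
Putting it together: {1000, 32}.

{1000, 32}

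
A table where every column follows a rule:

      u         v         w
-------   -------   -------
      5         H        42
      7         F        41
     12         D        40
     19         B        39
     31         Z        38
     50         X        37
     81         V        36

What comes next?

Column u: each term is the sum of the two before it, so 5, 7, 12, 19, 31, 50, 81 → 131.
Column v goes H, F, D, B, Z, X, V → T (letters move back 2 places in the alphabet, wrapping A→Z).
Column w — −1 each step: 42, 41, 40, 39, 38, 37, 36 → 35.
Combining the parts gives 131  T  35.

131  T  35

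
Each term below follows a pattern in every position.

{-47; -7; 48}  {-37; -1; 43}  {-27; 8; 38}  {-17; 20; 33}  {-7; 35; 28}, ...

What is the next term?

{3; 53; 23}

For the first entry, +10 each step: -47, -37, -27, -17, -7 → 3.
Second entry goes -7, -1, 8, 20, 35 → 53 (differences are 6, 9, 12, … (increasing by 3 each time)).
Third entry: 48, 43, 38, 33, 28 → 23 (−5 each step).
So the next term is {3; 53; 23}.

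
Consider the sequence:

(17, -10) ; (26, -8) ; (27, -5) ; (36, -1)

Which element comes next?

(37, 4)

First entry: 17, 26, 27, 36 → 37 (alternating steps +9, +1, +9, +1, …).
For the second entry, differences are 2, 3, 4, … (increasing by 1 each time): -10, -8, -5, -1 → 4.
Putting it together: (37, 4).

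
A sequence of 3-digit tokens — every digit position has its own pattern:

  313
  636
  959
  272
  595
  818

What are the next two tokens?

For the first digit, +3 each step, mod 10: 3, 6, 9, 2, 5, 8 → 1 → 4.
Second digit: 1, 3, 5, 7, 9, 1 → 3 → 5 (+2 each step, mod 10).
Third digit: +3 each step, mod 10; 3, 6, 9, 2, 5, 8 → 1 → 4.
So the next two tokens are 131 and 454.

131, 454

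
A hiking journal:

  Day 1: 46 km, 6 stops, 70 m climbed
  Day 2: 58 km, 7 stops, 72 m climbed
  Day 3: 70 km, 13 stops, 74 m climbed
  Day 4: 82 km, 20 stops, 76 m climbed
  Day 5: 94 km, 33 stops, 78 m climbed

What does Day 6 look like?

106 km, 53 stops, 80 m climbed

For the km, +12 each step: 46, 58, 70, 82, 94 → 106.
Stops goes 6, 7, 13, 20, 33 → 53 (each term is the sum of the two before it).
M climbed: +2 each step, so 70, 72, 74, 76, 78 → 80.
Putting it together: 106 km, 53 stops, 80 m climbed.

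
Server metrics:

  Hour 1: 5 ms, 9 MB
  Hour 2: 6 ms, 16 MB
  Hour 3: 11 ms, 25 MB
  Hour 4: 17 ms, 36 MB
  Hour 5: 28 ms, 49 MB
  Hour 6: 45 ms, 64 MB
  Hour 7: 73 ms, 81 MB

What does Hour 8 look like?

Ms: each term is the sum of the two before it; 5, 6, 11, 17, 28, 45, 73 → 118.
MB — perfect squares: 3², 4², 5², …: 9, 16, 25, 36, 49, 64, 81 → 100.
So the next row is 118 ms, 100 MB.

118 ms, 100 MB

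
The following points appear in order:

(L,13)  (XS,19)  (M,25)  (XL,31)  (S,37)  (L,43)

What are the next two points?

(XS,49), (M,55)

Size: repeats L → XS → M → XL → S; L, XS, M, XL, S, L → XS → M.
Second part: +6 each step; 13, 19, 25, 31, 37, 43 → 49 → 55.
So the next two points are (XS,49) and (M,55).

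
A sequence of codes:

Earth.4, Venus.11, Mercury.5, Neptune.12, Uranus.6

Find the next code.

Saturn.13

Planet: Earth, Venus, Mercury, Neptune, Uranus → Saturn (runs backward through the planets Mercury→Neptune).
For the second component, alternating steps +7, −6, +7, −6, …: 4, 11, 5, 12, 6 → 13.
So the next code is Saturn.13.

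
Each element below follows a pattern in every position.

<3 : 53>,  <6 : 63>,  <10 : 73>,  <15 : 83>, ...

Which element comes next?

<21 : 93>

First component: 3, 6, 10, 15 → 21 (differences are 3, 4, 5, … (increasing by 1 each time)).
Second component — +10 each step: 53, 63, 73, 83 → 93.
Putting it together: <21 : 93>.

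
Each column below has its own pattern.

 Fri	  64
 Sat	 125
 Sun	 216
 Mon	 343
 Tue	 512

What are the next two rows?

Day goes Fri, Sat, Sun, Mon, Tue → Wed → Thu (runs through the weekdays Mon→Sun).
Second component — perfect cubes: 4³, 5³, 6³, …: 64, 125, 216, 343, 512 → 729 → 1000.
Putting the parts together: Wed  729 and then Thu  1000.

Wed  729; Thu  1000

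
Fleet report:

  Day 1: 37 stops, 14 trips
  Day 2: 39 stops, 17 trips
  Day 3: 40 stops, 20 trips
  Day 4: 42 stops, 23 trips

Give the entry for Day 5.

Stops: alternating steps +2, +1, +2, +1, …, so 37, 39, 40, 42 → 43.
Trips — +3 each step: 14, 17, 20, 23 → 26.
Combining the parts gives 43 stops, 26 trips.

43 stops, 26 trips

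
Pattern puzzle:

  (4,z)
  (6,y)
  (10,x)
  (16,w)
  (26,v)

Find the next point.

First entry — each term is the sum of the two before it: 4, 6, 10, 16, 26 → 42.
For the letter, letters move back 1 place in the alphabet: z, y, x, w, v → u.
Putting it together: (42,u).

(42,u)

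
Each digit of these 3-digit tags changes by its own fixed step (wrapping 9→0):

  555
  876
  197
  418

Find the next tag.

739

First digit — +3 each step, mod 10: 5, 8, 1, 4 → 7.
Second digit — +2 each step, mod 10: 5, 7, 9, 1 → 3.
Third digit: +1 each step, mod 10; 5, 6, 7, 8 → 9.
Putting it together: 739.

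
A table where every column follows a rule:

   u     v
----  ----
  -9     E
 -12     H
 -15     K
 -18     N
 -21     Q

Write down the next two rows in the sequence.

-24  T; -27  W

Column u — −3 each step: -9, -12, -15, -18, -21 → -24 → -27.
Column v — letters move forward 3 places in the alphabet: E, H, K, N, Q → T → W.
Putting the parts together: -24  T and then -27  W.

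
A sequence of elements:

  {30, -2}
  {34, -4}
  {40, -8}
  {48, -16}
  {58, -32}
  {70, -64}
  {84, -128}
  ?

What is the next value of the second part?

-256

First part: 30, 34, 40, 48, 58, 70, 84 → 100 (differences are 4, 6, 8, … (increasing by 2 each time)).
Second part goes -2, -4, -8, -16, -32, -64, -128 → -256 (×2 each step).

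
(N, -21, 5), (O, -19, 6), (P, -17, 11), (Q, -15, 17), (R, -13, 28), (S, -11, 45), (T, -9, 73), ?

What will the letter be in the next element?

U

Letter: letters move forward 1 place in the alphabet; N, O, P, Q, R, S, T → U.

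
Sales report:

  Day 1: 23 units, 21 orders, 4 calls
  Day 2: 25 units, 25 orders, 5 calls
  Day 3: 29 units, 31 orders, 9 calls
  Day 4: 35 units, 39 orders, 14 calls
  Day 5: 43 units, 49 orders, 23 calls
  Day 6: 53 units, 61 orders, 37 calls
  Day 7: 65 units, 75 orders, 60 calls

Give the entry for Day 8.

79 units, 91 orders, 97 calls

Units — differences are 2, 4, 6, … (increasing by 2 each time): 23, 25, 29, 35, 43, 53, 65 → 79.
Orders goes 21, 25, 31, 39, 49, 61, 75 → 91 (differences are 4, 6, 8, … (increasing by 2 each time)).
Calls — each term is the sum of the two before it: 4, 5, 9, 14, 23, 37, 60 → 97.
Combining the parts gives 79 units, 91 orders, 97 calls.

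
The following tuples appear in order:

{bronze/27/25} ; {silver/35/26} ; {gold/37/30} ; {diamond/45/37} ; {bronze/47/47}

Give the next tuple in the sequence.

Rank: repeats bronze → silver → gold → diamond; bronze, silver, gold, diamond, bronze → silver.
Second entry goes 27, 35, 37, 45, 47 → 55 (alternating steps +8, +2, +8, +2, …).
Third entry goes 25, 26, 30, 37, 47 → 60 (differences are 1, 4, 7, … (increasing by 3 each time)).
So the next tuple is {silver/55/60}.

{silver/55/60}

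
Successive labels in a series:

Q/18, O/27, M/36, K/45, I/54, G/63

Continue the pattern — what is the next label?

Letter: Q, O, M, K, I, G → E (letters move back 2 places in the alphabet).
Second component: +9 each step; 18, 27, 36, 45, 54, 63 → 72.
Putting it together: E/72.

E/72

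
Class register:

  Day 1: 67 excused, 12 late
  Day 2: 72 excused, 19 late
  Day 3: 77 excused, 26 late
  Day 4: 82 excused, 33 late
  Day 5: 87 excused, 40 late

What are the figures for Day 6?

92 excused, 47 late

Excused — +5 each step: 67, 72, 77, 82, 87 → 92.
For the late, +7 each step: 12, 19, 26, 33, 40 → 47.
So the next row is 92 excused, 47 late.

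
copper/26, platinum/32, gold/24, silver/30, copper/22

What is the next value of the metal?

platinum

Metal: repeats copper → platinum → gold → silver; copper, platinum, gold, silver, copper → platinum.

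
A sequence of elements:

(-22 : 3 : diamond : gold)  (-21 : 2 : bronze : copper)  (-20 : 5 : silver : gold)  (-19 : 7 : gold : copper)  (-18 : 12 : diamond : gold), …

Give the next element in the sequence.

(-17 : 19 : bronze : copper)

First value goes -22, -21, -20, -19, -18 → -17 (+1 each step).
Second value — each term is the sum of the two before it: 3, 2, 5, 7, 12 → 19.
Rank — repeats diamond → bronze → silver → gold: diamond, bronze, silver, gold, diamond → bronze.
Metal: alternates gold ↔ copper; gold, copper, gold, copper, gold → copper.
So the next element is (-17 : 19 : bronze : copper).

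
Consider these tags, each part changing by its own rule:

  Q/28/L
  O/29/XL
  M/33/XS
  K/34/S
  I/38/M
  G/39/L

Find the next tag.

For the letter, letters move back 2 places in the alphabet: Q, O, M, K, I, G → E.
Second component: 28, 29, 33, 34, 38, 39 → 43 (alternating steps +1, +4, +1, +4, …).
Size: repeats L → XL → XS → S → M; L, XL, XS, S, M, L → XL.
So the next tag is E/43/XL.

E/43/XL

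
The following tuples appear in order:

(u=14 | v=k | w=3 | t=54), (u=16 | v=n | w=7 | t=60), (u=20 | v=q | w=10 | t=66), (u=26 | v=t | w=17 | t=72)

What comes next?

(u=34 | v=w | w=27 | t=78)

For the u, differences are 2, 4, 6, … (increasing by 2 each time): 14, 16, 20, 26 → 34.
V: letters move forward 3 places in the alphabet; k, n, q, t → w.
W: each term is the sum of the two before it; 3, 7, 10, 17 → 27.
T: +6 each step, so 54, 60, 66, 72 → 78.
So the next tuple is (u=34 | v=w | w=27 | t=78).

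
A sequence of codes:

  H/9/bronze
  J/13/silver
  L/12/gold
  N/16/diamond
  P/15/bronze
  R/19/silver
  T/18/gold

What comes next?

Letter: letters move forward 2 places in the alphabet; H, J, L, N, P, R, T → V.
For the second component, alternating steps +4, −1, +4, −1, …: 9, 13, 12, 16, 15, 19, 18 → 22.
For the rank, repeats bronze → silver → gold → diamond: bronze, silver, gold, diamond, bronze, silver, gold → diamond.
Combining the parts gives V/22/diamond.

V/22/diamond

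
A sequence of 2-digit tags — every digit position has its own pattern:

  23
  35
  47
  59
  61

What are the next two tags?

73, 85

First digit: 2, 3, 4, 5, 6 → 7 → 8 (+1 each step, mod 10).
Second digit: 3, 5, 7, 9, 1 → 3 → 5 (+2 each step, mod 10).
Putting the parts together: 73 and then 85.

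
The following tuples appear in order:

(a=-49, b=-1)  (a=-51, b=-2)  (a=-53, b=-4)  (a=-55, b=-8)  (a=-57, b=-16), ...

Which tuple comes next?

(a=-59, b=-32)

A: −2 each step, so -49, -51, -53, -55, -57 → -59.
B: ×2 each step, so -1, -2, -4, -8, -16 → -32.
Putting it together: (a=-59, b=-32).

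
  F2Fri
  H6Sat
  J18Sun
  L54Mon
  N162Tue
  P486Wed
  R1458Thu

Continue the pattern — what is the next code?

T4374Fri

Letter: letters move forward 2 places in the alphabet, so F, H, J, L, N, P, R → T.
Second component: 2, 6, 18, 54, 162, 486, 1458 → 4374 (×3 each step).
Day: runs through the weekdays Mon→Sun; Fri, Sat, Sun, Mon, Tue, Wed, Thu → Fri.
So the next code is T4374Fri.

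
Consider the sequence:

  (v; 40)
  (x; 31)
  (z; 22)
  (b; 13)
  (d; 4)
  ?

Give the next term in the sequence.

(f; -5)

Letter goes v, x, z, b, d → f (letters move forward 2 places in the alphabet, wrapping Z→A).
Second coordinate goes 40, 31, 22, 13, 4 → -5 (−9 each step).
Combining the parts gives (f; -5).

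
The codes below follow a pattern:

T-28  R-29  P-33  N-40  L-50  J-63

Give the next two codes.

Letter — letters move back 2 places in the alphabet: T, R, P, N, L, J → H → F.
Second component: differences are 1, 4, 7, … (increasing by 3 each time), so 28, 29, 33, 40, 50, 63 → 79 → 98.
So the next two codes are H-79 and F-98.

H-79, F-98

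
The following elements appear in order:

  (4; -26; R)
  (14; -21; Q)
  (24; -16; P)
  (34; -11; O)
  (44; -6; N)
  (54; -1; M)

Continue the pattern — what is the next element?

(64; 4; L)

First component: 4, 14, 24, 34, 44, 54 → 64 (+10 each step).
Second component: +5 each step; -26, -21, -16, -11, -6, -1 → 4.
Letter: letters move back 1 place in the alphabet, so R, Q, P, O, N, M → L.
Putting it together: (64; 4; L).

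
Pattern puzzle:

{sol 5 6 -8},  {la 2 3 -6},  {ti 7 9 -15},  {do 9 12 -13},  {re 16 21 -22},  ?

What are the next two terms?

{mi 25 33 -20}, {fa 41 54 -29}

Note: sol, la, ti, do, re → mi → fa (runs through the solfège scale do→ti).
Second coordinate: 5, 2, 7, 9, 16 → 25 → 41 (each term is the sum of the two before it).
Third coordinate goes 6, 3, 9, 12, 21 → 33 → 54 (each term is the sum of the two before it).
Fourth coordinate — alternating steps +2, −9, +2, −9, …: -8, -6, -15, -13, -22 → -20 → -29.
So the next two terms are {mi 25 33 -20} and {fa 41 54 -29}.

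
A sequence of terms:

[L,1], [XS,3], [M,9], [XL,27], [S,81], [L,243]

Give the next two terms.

[XS,729], [M,2187]

For the size, repeats L → XS → M → XL → S: L, XS, M, XL, S, L → XS → M.
Second component goes 1, 3, 9, 27, 81, 243 → 729 → 2187 (×3 each step).
So the next two terms are [XS,729] and [M,2187].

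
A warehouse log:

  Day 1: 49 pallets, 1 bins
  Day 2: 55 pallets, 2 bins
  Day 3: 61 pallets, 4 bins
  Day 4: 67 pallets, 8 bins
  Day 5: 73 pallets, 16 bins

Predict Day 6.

79 pallets, 32 bins

Pallets: +6 each step; 49, 55, 61, 67, 73 → 79.
Bins: ×2 each step; 1, 2, 4, 8, 16 → 32.
Putting it together: 79 pallets, 32 bins.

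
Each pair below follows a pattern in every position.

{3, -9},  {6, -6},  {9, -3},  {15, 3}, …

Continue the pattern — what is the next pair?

First component goes 3, 6, 9, 15 → 24 (each term is the sum of the two before it).
Second component: -9, -6, -3, 3 → 12 (always 12 less than the first component).
So the next pair is {24, 12}.

{24, 12}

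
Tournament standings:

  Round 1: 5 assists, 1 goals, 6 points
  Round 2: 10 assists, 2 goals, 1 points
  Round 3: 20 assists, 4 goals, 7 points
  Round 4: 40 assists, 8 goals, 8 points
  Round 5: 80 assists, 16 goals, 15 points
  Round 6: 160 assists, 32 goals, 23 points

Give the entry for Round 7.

Assists: 5, 10, 20, 40, 80, 160 → 320 (×2 each step).
Goals: ×2 each step, so 1, 2, 4, 8, 16, 32 → 64.
Points: each term is the sum of the two before it, so 6, 1, 7, 8, 15, 23 → 38.
Combining the parts gives 320 assists, 64 goals, 38 points.

320 assists, 64 goals, 38 points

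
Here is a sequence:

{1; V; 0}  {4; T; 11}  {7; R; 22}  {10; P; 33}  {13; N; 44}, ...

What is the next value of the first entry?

First entry: +3 each step; 1, 4, 7, 10, 13 → 16.

16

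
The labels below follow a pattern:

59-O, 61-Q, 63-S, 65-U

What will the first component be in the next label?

67

First component: +2 each step, so 59, 61, 63, 65 → 67.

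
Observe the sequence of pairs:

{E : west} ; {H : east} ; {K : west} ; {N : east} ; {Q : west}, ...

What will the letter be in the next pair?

Letter: letters move forward 3 places in the alphabet, so E, H, K, N, Q → T.
Direction — alternates west ↔ east: west, east, west, east, west → east.

T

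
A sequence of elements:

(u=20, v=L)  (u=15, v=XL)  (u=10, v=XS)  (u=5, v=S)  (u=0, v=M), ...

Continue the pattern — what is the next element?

U: −5 each step, so 20, 15, 10, 5, 0 → -5.
V: runs through clothing sizes XS→XL; L, XL, XS, S, M → L.
So the next element is (u=-5, v=L).

(u=-5, v=L)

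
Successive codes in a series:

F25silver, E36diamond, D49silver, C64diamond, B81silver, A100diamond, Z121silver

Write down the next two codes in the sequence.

Letter: letters move back 1 place in the alphabet, wrapping A→Z; F, E, D, C, B, A, Z → Y → X.
Second component: perfect squares: 5², 6², 7², …, so 25, 36, 49, 64, 81, 100, 121 → 144 → 169.
Rank: silver, diamond, silver, diamond, silver, diamond, silver → diamond → silver (alternates silver ↔ diamond).
Putting the parts together: Y144diamond and then X169silver.

Y144diamond then X169silver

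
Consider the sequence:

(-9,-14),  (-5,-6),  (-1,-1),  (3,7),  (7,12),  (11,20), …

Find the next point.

For the first coordinate, +4 each step: -9, -5, -1, 3, 7, 11 → 15.
Second coordinate goes -14, -6, -1, 7, 12, 20 → 25 (alternating steps +8, +5, +8, +5, …).
Combining the parts gives (15,25).

(15,25)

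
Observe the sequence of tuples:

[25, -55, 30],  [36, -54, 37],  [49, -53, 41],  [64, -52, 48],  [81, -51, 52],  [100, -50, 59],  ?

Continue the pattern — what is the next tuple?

[121, -49, 63]

For the first value, perfect squares: 5², 6², 7², …: 25, 36, 49, 64, 81, 100 → 121.
Second value: +1 each step; -55, -54, -53, -52, -51, -50 → -49.
Third value goes 30, 37, 41, 48, 52, 59 → 63 (alternating steps +7, +4, +7, +4, …).
So the next tuple is [121, -49, 63].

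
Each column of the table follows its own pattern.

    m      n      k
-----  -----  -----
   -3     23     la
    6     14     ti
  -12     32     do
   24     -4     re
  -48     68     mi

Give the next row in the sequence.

96  -76  fa

For the column m, ×(-2) each step: -3, 6, -12, 24, -48 → 96.
Column n: together with the column m always sums to 20, so 23, 14, 32, -4, 68 → -76.
Column k — runs through the solfège scale do→ti: la, ti, do, re, mi → fa.
Putting it together: 96  -76  fa.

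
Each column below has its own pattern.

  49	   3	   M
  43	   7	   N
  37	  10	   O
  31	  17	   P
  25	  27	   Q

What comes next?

First component: −6 each step; 49, 43, 37, 31, 25 → 19.
Second component — each term is the sum of the two before it: 3, 7, 10, 17, 27 → 44.
Letter — letters move forward 1 place in the alphabet: M, N, O, P, Q → R.
So the next line is 19  44  R.

19  44  R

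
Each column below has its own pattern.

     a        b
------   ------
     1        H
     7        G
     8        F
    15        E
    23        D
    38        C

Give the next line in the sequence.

61  B

Column a: each term is the sum of the two before it, so 1, 7, 8, 15, 23, 38 → 61.
Column b: H, G, F, E, D, C → B (letters move back 1 place in the alphabet).
So the next line is 61  B.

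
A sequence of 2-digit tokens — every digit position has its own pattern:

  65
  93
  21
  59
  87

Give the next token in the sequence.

For the first digit, +3 each step, mod 10: 6, 9, 2, 5, 8 → 1.
For the second digit, −2 each step, mod 10: 5, 3, 1, 9, 7 → 5.
Putting it together: 15.

15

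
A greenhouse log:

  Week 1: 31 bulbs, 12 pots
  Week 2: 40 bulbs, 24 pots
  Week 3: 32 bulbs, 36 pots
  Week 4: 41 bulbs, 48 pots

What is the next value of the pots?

60

Bulbs goes 31, 40, 32, 41 → 33 (alternating steps +9, −8, +9, −8, …).
Pots: +12 each step; 12, 24, 36, 48 → 60.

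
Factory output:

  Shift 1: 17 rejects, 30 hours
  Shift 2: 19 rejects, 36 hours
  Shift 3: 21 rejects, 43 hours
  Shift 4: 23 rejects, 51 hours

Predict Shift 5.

Rejects: 17, 19, 21, 23 → 25 (+2 each step).
Hours: differences are 6, 7, 8, … (increasing by 1 each time); 30, 36, 43, 51 → 60.
Putting it together: 25 rejects, 60 hours.

25 rejects, 60 hours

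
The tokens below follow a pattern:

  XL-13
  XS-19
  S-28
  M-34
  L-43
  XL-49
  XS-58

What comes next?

S-64

For the size, repeats XL → XS → S → M → L: XL, XS, S, M, L, XL, XS → S.
Second component goes 13, 19, 28, 34, 43, 49, 58 → 64 (alternating steps +6, +9, +6, +9, …).
Combining the parts gives S-64.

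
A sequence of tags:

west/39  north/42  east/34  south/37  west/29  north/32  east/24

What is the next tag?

south/27

Direction — repeats west → north → east → south: west, north, east, south, west, north, east → south.
Second component: alternating steps +3, −8, +3, −8, …, so 39, 42, 34, 37, 29, 32, 24 → 27.
So the next tag is south/27.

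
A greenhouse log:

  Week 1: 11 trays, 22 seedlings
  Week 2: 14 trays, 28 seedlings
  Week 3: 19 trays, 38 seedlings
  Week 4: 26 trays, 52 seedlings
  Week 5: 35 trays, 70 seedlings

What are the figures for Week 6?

Trays: differences are 3, 5, 7, … (increasing by 2 each time); 11, 14, 19, 26, 35 → 46.
Seedlings: always 2 × the trays, so 22, 28, 38, 52, 70 → 92.
Combining the parts gives 46 trays, 92 seedlings.

46 trays, 92 seedlings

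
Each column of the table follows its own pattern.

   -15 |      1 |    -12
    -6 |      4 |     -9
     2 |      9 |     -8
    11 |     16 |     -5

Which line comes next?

19  25  -4

First component: -15, -6, 2, 11 → 19 (alternating steps +9, +8, +9, +8, …).
Second component: perfect squares: 1², 2², 3², …, so 1, 4, 9, 16 → 25.
Third component goes -12, -9, -8, -5 → -4 (alternating steps +3, +1, +3, +1, …).
So the next line is 19  25  -4.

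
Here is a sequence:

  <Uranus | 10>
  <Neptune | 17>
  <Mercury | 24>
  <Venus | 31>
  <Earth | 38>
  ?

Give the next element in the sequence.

Planet — runs through the planets Mercury→Neptune: Uranus, Neptune, Mercury, Venus, Earth → Mars.
Second entry: +7 each step; 10, 17, 24, 31, 38 → 45.
Putting it together: <Mars | 45>.

<Mars | 45>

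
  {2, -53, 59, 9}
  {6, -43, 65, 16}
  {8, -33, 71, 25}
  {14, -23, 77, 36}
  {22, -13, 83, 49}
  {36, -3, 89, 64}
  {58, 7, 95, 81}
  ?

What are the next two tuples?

{94, 17, 101, 100}, {152, 27, 107, 121}

For the first slot, each term is the sum of the two before it: 2, 6, 8, 14, 22, 36, 58 → 94 → 152.
Second slot goes -53, -43, -33, -23, -13, -3, 7 → 17 → 27 (+10 each step).
Third slot: 59, 65, 71, 77, 83, 89, 95 → 101 → 107 (+6 each step).
Fourth slot — perfect squares: 3², 4², 5², …: 9, 16, 25, 36, 49, 64, 81 → 100 → 121.
Putting the parts together: {94, 17, 101, 100} and then {152, 27, 107, 121}.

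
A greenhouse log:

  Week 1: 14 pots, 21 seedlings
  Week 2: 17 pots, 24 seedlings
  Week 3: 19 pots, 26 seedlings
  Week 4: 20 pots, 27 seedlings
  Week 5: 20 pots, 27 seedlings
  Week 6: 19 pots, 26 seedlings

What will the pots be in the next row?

17

Pots goes 14, 17, 19, 20, 20, 19 → 17 (differences are 3, 2, 1, … (decreasing by 1 each time)).
Seedlings: 21, 24, 26, 27, 27, 26 → 24 (always 7 more than the pots).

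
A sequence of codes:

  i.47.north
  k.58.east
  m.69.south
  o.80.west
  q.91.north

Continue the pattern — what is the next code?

s.102.east

Letter: i, k, m, o, q → s (letters move forward 2 places in the alphabet).
Second component — +11 each step: 47, 58, 69, 80, 91 → 102.
Direction goes north, east, south, west, north → east (repeats north → east → south → west).
Putting it together: s.102.east.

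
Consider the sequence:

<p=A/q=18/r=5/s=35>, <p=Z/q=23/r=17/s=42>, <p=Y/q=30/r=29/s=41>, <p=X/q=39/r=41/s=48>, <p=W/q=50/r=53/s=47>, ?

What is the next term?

For the p, letters move back 1 place in the alphabet, wrapping A→Z: A, Z, Y, X, W → V.
Q: 18, 23, 30, 39, 50 → 63 (differences are 5, 7, 9, … (increasing by 2 each time)).
R: 5, 17, 29, 41, 53 → 65 (+12 each step).
S: alternating steps +7, −1, +7, −1, …, so 35, 42, 41, 48, 47 → 54.
Putting it together: <p=V/q=63/r=65/s=54>.

<p=V/q=63/r=65/s=54>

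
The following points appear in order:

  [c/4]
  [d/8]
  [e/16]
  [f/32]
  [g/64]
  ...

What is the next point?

[h/128]

Letter: letters move forward 1 place in the alphabet, so c, d, e, f, g → h.
Second entry: ×2 each step; 4, 8, 16, 32, 64 → 128.
Putting it together: [h/128].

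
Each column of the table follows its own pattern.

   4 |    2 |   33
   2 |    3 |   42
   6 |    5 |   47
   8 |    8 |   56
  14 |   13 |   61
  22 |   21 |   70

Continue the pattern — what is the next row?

36  34  75

First component goes 4, 2, 6, 8, 14, 22 → 36 (each term is the sum of the two before it).
For the second component, each term is the sum of the two before it: 2, 3, 5, 8, 13, 21 → 34.
Third component: alternating steps +9, +5, +9, +5, …, so 33, 42, 47, 56, 61, 70 → 75.
Combining the parts gives 36  34  75.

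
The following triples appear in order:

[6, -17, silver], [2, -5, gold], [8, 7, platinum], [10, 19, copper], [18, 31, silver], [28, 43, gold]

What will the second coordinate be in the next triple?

55

First coordinate goes 6, 2, 8, 10, 18, 28 → 46 (each term is the sum of the two before it).
Second coordinate: +12 each step; -17, -5, 7, 19, 31, 43 → 55.
For the metal, repeats silver → gold → platinum → copper: silver, gold, platinum, copper, silver, gold → platinum.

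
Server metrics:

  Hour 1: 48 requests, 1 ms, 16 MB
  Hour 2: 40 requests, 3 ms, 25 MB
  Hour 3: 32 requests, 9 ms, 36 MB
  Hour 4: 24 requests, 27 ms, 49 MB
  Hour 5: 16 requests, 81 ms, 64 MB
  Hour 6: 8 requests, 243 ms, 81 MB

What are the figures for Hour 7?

Requests: −8 each step; 48, 40, 32, 24, 16, 8 → 0.
Ms — ×3 each step: 1, 3, 9, 27, 81, 243 → 729.
MB: perfect squares: 4², 5², 6², …, so 16, 25, 36, 49, 64, 81 → 100.
Combining the parts gives 0 requests, 729 ms, 100 MB.

0 requests, 729 ms, 100 MB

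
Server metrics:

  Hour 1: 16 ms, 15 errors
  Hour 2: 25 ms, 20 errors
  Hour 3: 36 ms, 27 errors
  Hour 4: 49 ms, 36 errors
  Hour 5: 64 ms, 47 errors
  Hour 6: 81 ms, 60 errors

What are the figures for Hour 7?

Ms: perfect squares: 4², 5², 6², …; 16, 25, 36, 49, 64, 81 → 100.
For the errors, differences are 5, 7, 9, … (increasing by 2 each time): 15, 20, 27, 36, 47, 60 → 75.
Combining the parts gives 100 ms, 75 errors.

100 ms, 75 errors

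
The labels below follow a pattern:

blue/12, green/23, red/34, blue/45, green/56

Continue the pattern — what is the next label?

red/67

For the colour, repeats blue → green → red: blue, green, red, blue, green → red.
Second component: +11 each step, so 12, 23, 34, 45, 56 → 67.
Putting it together: red/67.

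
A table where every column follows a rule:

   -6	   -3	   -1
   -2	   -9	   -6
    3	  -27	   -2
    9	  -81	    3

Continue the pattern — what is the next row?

For the first component, differences are 4, 5, 6, … (increasing by 1 each time): -6, -2, 3, 9 → 16.
Second component: ×3 each step, so -3, -9, -27, -81 → -243.
For the third component, always the previous value of the first component: -1, -6, -2, 3 → 9.
Putting it together: 16  -243  9.

16  -243  9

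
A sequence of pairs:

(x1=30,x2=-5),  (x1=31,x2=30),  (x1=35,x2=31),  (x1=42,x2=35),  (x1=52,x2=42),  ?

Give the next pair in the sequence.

(x1=65,x2=52)

X1 — differences are 1, 4, 7, … (increasing by 3 each time): 30, 31, 35, 42, 52 → 65.
X2 — always the previous value of the x1: -5, 30, 31, 35, 42 → 52.
So the next pair is (x1=65,x2=52).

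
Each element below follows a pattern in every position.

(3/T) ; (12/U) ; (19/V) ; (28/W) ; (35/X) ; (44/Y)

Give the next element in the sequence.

(51/Z)

First slot — alternating steps +9, +7, +9, +7, …: 3, 12, 19, 28, 35, 44 → 51.
Letter: letters move forward 1 place in the alphabet; T, U, V, W, X, Y → Z.
Putting it together: (51/Z).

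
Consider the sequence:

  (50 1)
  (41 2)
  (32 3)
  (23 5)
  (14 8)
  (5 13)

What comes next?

(-4 21)

First slot: 50, 41, 32, 23, 14, 5 → -4 (−9 each step).
Second slot goes 1, 2, 3, 5, 8, 13 → 21 (each term is the sum of the two before it).
Combining the parts gives (-4 21).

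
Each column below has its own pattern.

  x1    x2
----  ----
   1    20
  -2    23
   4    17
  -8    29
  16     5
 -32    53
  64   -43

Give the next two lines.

Column x1 goes 1, -2, 4, -8, 16, -32, 64 → -128 → 256 (×(-2) each step).
Column x2 — together with the column x1 always sums to 21: 20, 23, 17, 29, 5, 53, -43 → 149 → -235.
So the next two lines are -128  149 and 256  -235.

-128  149; 256  -235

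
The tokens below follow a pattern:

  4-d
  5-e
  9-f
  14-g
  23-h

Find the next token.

For the first component, each term is the sum of the two before it: 4, 5, 9, 14, 23 → 37.
Letter: letters move forward 1 place in the alphabet, so d, e, f, g, h → i.
Putting it together: 37-i.

37-i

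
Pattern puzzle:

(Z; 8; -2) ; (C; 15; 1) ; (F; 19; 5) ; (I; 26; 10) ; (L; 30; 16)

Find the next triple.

Letter: Z, C, F, I, L → O (letters move forward 3 places in the alphabet, wrapping Z→A).
Second part: 8, 15, 19, 26, 30 → 37 (alternating steps +7, +4, +7, +4, …).
Third part: -2, 1, 5, 10, 16 → 23 (differences are 3, 4, 5, … (increasing by 1 each time)).
So the next triple is (O; 37; 23).

(O; 37; 23)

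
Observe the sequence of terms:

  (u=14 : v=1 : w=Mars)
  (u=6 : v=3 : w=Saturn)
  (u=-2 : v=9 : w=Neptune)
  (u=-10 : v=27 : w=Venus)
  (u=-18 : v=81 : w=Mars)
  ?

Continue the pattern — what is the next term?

U goes 14, 6, -2, -10, -18 → -26 (−8 each step).
V — ×3 each step: 1, 3, 9, 27, 81 → 243.
W — repeats Mars → Saturn → Neptune → Venus: Mars, Saturn, Neptune, Venus, Mars → Saturn.
So the next term is (u=-26 : v=243 : w=Saturn).

(u=-26 : v=243 : w=Saturn)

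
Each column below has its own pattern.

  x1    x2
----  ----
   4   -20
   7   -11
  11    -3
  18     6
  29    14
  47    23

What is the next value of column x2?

Column x1: each term is the sum of the two before it, so 4, 7, 11, 18, 29, 47 → 76.
Column x2 goes -20, -11, -3, 6, 14, 23 → 31 (alternating steps +9, +8, +9, +8, …).

31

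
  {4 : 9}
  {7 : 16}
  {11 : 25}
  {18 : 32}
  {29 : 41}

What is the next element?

{47 : 48}

First component goes 4, 7, 11, 18, 29 → 47 (each term is the sum of the two before it).
Second component: alternating steps +7, +9, +7, +9, …; 9, 16, 25, 32, 41 → 48.
Putting it together: {47 : 48}.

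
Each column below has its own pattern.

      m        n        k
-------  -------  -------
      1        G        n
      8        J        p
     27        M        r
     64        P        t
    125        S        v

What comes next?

216  V  x

For the column m, perfect cubes: 1³, 2³, 3³, …: 1, 8, 27, 64, 125 → 216.
For the column n, letters move forward 3 places in the alphabet: G, J, M, P, S → V.
Column k — letters move forward 2 places in the alphabet: n, p, r, t, v → x.
Combining the parts gives 216  V  x.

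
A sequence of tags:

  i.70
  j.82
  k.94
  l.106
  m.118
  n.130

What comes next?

Letter: i, j, k, l, m, n → o (letters move forward 1 place in the alphabet).
Second component: 70, 82, 94, 106, 118, 130 → 142 (+12 each step).
Combining the parts gives o.142.

o.142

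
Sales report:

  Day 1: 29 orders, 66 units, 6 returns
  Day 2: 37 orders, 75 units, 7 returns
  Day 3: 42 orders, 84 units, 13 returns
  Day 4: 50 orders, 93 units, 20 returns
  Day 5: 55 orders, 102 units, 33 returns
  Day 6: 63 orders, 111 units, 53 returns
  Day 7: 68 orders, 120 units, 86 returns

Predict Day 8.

Orders: alternating steps +8, +5, +8, +5, …, so 29, 37, 42, 50, 55, 63, 68 → 76.
Units: 66, 75, 84, 93, 102, 111, 120 → 129 (+9 each step).
Returns — each term is the sum of the two before it: 6, 7, 13, 20, 33, 53, 86 → 139.
So the next row is 76 orders, 129 units, 139 returns.

76 orders, 129 units, 139 returns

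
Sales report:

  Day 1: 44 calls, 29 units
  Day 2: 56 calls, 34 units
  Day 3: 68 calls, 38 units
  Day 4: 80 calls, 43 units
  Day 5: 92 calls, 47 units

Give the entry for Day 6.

For the calls, +12 each step: 44, 56, 68, 80, 92 → 104.
For the units, alternating steps +5, +4, +5, +4, …: 29, 34, 38, 43, 47 → 52.
Putting it together: 104 calls, 52 units.

104 calls, 52 units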